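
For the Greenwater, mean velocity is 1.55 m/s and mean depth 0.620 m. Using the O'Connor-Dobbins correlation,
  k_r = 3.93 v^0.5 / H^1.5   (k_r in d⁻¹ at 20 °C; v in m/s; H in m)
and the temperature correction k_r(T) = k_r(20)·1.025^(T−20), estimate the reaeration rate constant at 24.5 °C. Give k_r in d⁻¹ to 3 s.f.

k_r(20) = 3.93 × 1.55^0.5 / 0.620^1.5 = 3.93 × 1.245 / 0.4882 = 10.02 d⁻¹.
k_r(24.5) = 10.02 × 1.025^(24.5−20) = 10.02 × 1.118 = 11.20 d⁻¹.

k_r ≈ 11.2 d⁻¹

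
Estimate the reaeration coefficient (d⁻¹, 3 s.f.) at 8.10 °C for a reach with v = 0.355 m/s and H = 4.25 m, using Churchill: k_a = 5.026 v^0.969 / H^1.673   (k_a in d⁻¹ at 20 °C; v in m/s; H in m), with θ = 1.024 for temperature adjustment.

k_a ≈ 0.123 d⁻¹

k_a(20) = 5.026 × 0.355^0.969 / 4.25^1.673 = 5.026 × 0.3666 / 11.25 = 0.1637 d⁻¹.
k_a(8.10) = 0.1637 × 1.024^(8.10−20) = 0.1637 × 0.7541 = 0.1235 d⁻¹.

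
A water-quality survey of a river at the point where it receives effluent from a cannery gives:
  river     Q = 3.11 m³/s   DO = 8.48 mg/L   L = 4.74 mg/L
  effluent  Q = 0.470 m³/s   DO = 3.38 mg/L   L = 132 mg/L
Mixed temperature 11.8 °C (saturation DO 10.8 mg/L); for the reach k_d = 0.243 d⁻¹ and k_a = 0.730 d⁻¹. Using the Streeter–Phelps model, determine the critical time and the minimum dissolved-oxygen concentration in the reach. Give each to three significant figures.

t_c ≈ 1.59 d; minimum DO ≈ 5.94 mg/L

Mixed DO = (3.11×8.48 + 0.470×3.38)/(3.11+0.470) = 27.96/3.580 = 7.810 mg/L.
Mixed L₀ = (3.11×4.74 + 0.470×132)/(3.580) = 76.78/3.580 = 21.45 mg/L.
Initial deficit D₀ = C_s − DO₀ = 10.8 − 7.810 = 2.990 mg/L.
t_c = (1/0.4870) ln[(0.730/0.243)(1 − 2.990×0.4870/(0.243×21.45))] = 2.053 × ln(2.165) = 1.586 d.
D_c = (0.243/0.730) × 21.45 × e^(−0.243×1.586) = 0.3329 × 21.45 × 0.6802 = 4.856 mg/L.
Minimum DO = 10.8 − 4.856 = 5.944 mg/L.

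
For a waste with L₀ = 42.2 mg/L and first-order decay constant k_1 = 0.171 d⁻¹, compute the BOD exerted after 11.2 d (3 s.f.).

y ≈ 36.0 mg/L

y_t = L₀(1 − e^(−k_1 t)) = 42.2 × (1 − e^(−0.171×11.2))
= 42.2 × (1 − 0.1473) = 42.2 × 0.8527 = 35.98 mg/L.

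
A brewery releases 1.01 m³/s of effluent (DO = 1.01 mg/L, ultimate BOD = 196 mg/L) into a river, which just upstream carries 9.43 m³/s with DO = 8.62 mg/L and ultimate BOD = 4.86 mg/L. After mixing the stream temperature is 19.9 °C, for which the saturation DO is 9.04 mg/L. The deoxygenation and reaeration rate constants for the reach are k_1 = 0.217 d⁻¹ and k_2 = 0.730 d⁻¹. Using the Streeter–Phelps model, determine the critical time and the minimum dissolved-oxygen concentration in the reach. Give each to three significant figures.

Mixed DO = (9.43×8.62 + 1.01×1.01)/(9.43+1.01) = 82.31/10.44 = 7.884 mg/L.
Mixed L₀ = (9.43×4.86 + 1.01×196)/(10.44) = 243.8/10.44 = 23.35 mg/L.
Initial deficit D₀ = C_s − DO₀ = 9.04 − 7.884 = 1.156 mg/L.
t_c = (1/0.5130) ln[(0.730/0.217)(1 − 1.156×0.5130/(0.217×23.35))] = 1.949 × ln(2.970) = 2.122 d.
D_c = (0.217/0.730) × 23.35 × e^(−0.217×2.122) = 0.2973 × 23.35 × 0.6310 = 4.380 mg/L.
Minimum DO = 9.04 − 4.380 = 4.660 mg/L.

t_c ≈ 2.12 d; minimum DO ≈ 4.66 mg/L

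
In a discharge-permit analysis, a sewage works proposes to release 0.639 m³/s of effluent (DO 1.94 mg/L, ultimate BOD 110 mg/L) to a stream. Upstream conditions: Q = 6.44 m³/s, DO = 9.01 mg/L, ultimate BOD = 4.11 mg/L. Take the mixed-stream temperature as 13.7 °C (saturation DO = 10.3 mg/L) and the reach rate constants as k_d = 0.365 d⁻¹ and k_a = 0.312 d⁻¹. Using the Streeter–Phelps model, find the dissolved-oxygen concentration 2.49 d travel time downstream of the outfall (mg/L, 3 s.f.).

Mixed DO = (6.44×9.01 + 0.639×1.94)/(6.44+0.639) = 59.26/7.079 = 8.372 mg/L.
Mixed L₀ = (6.44×4.11 + 0.639×110)/(7.079) = 96.76/7.079 = 13.67 mg/L.
Initial deficit D₀ = C_s − DO₀ = 10.3 − 8.372 = 1.928 mg/L.
D(2.49) = [0.365×13.67/(0.312−0.365)](e^(−0.365×2.49) − e^(−0.312×2.49)) + 1.928 e^(−0.312×2.49)
= -94.13 × (0.4030 − 0.4598) + 1.928 × 0.4598 = 6.238 mg/L.
DO = 10.3 − 6.238 = 4.062 mg/L.

DO ≈ 4.06 mg/L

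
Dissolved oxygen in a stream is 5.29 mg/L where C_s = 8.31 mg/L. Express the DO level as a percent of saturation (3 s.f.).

63.7 % saturation

% saturation = C/C_s × 100 = 5.29/8.31 × 100 = 63.7 %.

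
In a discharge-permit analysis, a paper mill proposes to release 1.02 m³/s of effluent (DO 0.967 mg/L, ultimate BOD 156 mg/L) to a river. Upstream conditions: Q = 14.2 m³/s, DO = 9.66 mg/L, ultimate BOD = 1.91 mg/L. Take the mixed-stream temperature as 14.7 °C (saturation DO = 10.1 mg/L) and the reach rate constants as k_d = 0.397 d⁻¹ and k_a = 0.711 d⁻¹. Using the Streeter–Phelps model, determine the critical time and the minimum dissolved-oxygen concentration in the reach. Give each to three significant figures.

Mixed DO = (14.2×9.66 + 1.02×0.967)/(14.2+1.02) = 138.2/15.22 = 9.077 mg/L.
Mixed L₀ = (14.2×1.91 + 1.02×156)/(15.22) = 186.2/15.22 = 12.24 mg/L.
Initial deficit D₀ = C_s − DO₀ = 10.1 − 9.077 = 1.023 mg/L.
t_c = (1/0.3140) ln[(0.711/0.397)(1 − 1.023×0.3140/(0.397×12.24))] = 3.185 × ln(1.673) = 1.638 d.
D_c = (0.397/0.711) × 12.24 × e^(−0.397×1.638) = 0.5584 × 12.24 × 0.5219 = 3.566 mg/L.
Minimum DO = 10.1 − 3.566 = 6.534 mg/L.

t_c ≈ 1.64 d; minimum DO ≈ 6.53 mg/L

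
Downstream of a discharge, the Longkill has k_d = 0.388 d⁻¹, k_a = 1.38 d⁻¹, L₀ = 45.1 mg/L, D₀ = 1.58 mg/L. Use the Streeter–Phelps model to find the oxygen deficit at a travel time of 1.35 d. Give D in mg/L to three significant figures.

D ≈ 7.95 mg/L

k_d L₀/(k_a−k_d) = 0.388×45.1/(1.38−0.388) = 17.50/0.9920 = 17.64 mg/L.
e^(−k_d t) = e^(−0.388×1.350) = 0.5923; e^(−k_a t) = e^(−1.38×1.350) = 0.1552.
D = 17.64 × (0.5923 − 0.1552) + 1.58 × 0.1552 = 7.710 + 0.2452 = 7.955 mg/L.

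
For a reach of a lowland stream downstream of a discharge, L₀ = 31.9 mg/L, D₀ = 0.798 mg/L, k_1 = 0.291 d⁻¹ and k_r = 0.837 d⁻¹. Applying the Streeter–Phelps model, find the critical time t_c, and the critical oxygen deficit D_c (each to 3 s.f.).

t_c ≈ 1.85 d; D_c ≈ 6.48 mg/L

At the critical point dD/dt = 0, so k_1 L₀ e^(−k_1 t) = k_r D. Substituting D(t) from the Streeter–Phelps equation and solving for t gives
t_c = ln[(k_r/k_1)(1 − D₀(k_r−k_1)/(k_1 L₀))] / (k_r−k_1).
Here k_r−k_1 = 0.5460 d⁻¹ and 1 − D₀(k_r−k_1)/(k_1 L₀) = 1 − 0.798×0.5460/(0.291×31.9) = 0.9531, so
t_c = ln(2.876 × 0.9531) / 0.5460 = 1.008 / 0.5460 = 1.847 d.
D_c = (k_1/k_r) L₀ e^(−k_1 t_c) = (0.291/0.837) × 31.9 × e^(−0.291×1.847) = 0.3477 × 31.9 × 0.5842 = 6.480 mg/L.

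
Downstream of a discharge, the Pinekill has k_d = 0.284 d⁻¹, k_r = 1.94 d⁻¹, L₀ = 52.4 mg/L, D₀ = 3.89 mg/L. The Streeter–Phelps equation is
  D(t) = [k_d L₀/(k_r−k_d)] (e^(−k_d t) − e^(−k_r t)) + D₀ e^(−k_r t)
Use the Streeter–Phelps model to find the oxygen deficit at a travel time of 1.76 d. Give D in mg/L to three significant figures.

D ≈ 5.28 mg/L

k_d L₀/(k_r−k_d) = 0.284×52.4/(1.94−0.284) = 14.88/1.656 = 8.986 mg/L.
e^(−k_d t) = e^(−0.284×1.760) = 0.6066; e^(−k_r t) = e^(−1.94×1.760) = 0.03290.
D = 8.986 × (0.6066 − 0.03290) + 3.89 × 0.03290 = 5.156 + 0.1280 = 5.284 mg/L.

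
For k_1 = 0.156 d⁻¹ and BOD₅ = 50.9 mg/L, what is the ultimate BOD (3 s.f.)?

BOD₅ = L₀(1 − e^(−5k_1)) ⇒ L₀ = BOD₅ / (1 − e^(−5×0.156))
= 50.9 / (1 − 0.4584) = 50.9 / 0.5416 = 93.98 mg/L.

L₀ ≈ 94.0 mg/L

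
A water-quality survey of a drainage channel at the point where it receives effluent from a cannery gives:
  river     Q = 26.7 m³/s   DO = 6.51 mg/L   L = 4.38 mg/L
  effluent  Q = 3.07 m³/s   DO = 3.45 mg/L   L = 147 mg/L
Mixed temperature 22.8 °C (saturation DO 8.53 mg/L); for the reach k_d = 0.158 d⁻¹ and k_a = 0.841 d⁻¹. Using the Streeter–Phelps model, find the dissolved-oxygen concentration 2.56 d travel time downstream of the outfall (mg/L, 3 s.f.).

Mixed DO = (26.7×6.51 + 3.07×3.45)/(26.7+3.07) = 184.4/29.77 = 6.194 mg/L.
Mixed L₀ = (26.7×4.38 + 3.07×147)/(29.77) = 568.2/29.77 = 19.09 mg/L.
Initial deficit D₀ = C_s − DO₀ = 8.53 − 6.194 = 2.336 mg/L.
D(2.56) = [0.158×19.09/(0.841−0.158)](e^(−0.158×2.56) − e^(−0.841×2.56)) + 2.336 e^(−0.841×2.56)
= 4.416 × (0.6673 − 0.1161) + 2.336 × 0.1161 = 2.705 mg/L.
DO = 8.53 − 2.705 = 5.825 mg/L.

DO ≈ 5.82 mg/L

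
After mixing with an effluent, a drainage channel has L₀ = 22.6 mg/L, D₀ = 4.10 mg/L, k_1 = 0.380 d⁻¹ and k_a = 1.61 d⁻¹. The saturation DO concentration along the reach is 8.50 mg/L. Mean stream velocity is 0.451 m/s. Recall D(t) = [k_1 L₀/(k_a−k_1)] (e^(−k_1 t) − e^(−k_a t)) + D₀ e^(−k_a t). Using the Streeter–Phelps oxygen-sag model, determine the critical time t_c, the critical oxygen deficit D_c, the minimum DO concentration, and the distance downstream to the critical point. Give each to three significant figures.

t_c = [1/(k_a−k_1)] ln[(k_a/k_1)(1 − D₀(k_a−k_1)/(k_1 L₀))]
= [1/(1.61−0.380)] ln[(1.61/0.380)(1 − 4.10×1.230/(0.380×22.6))]
= (1/1.230) ln[4.237 × 0.4128] = 0.8130 × ln(1.749) = 0.8130 × 0.5590 = 0.4545 d.
L(t_c) = L₀ e^(−k_1 t_c) = 22.6 × 0.8414 = 19.02 mg/L, and at the critical point k_a D_c = k_1 L, so D_c = (0.380/1.61) × 19.02 = 4.488 mg/L.
Minimum DO = C_s − D_c = 8.50 − 4.488 = 4.012 mg/L.
x_c = v t_c = 0.451 m/s × 0.4545 d × 86400 s/d = 17710 m ≈ 17.7 km.

t_c ≈ 0.454 d; D_c ≈ 4.49 mg/L; min DO ≈ 4.01 mg/L; x_c ≈ 17.7 km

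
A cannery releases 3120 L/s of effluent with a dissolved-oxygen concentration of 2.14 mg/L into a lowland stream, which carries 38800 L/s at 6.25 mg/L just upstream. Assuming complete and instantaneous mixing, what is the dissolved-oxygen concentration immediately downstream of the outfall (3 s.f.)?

5.94 mg/L

Flow-weighted mixing: C = (Q_r C_r + Q_w C_w)/(Q_r + Q_w)
= (38800×6.25 + 3120×2.14)/(38800 + 3120) = 249200/41920 = 5.944 mg/L.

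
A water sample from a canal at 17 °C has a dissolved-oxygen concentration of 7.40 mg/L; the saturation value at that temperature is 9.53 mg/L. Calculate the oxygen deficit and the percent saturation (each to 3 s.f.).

D = C_s − C = 9.53 − 7.40 = 2.13 mg/L.
% saturation = 7.40/9.53 × 100 = 77.6 %.

D ≈ 2.13 mg/L; 77.6 % saturation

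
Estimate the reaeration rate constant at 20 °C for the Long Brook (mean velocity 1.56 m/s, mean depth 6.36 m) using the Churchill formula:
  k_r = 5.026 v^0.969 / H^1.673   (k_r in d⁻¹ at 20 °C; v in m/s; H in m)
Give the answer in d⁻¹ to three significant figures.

k_r = 5.026 × 1.56^0.969 / 6.36^1.673 = 5.026 × 1.539 / 22.09 = 0.3501 d⁻¹.

k_r ≈ 0.350 d⁻¹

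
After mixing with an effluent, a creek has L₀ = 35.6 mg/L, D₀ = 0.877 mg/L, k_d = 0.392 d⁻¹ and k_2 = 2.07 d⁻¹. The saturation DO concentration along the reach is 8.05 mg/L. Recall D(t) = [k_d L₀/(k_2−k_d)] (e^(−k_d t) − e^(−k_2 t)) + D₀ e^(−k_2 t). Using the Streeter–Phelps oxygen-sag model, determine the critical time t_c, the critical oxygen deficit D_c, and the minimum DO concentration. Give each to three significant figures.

t_c = [1/(k_2−k_d)] ln[(k_2/k_d)(1 − D₀(k_2−k_d)/(k_d L₀))]
= [1/(2.07−0.392)] ln[(2.07/0.392)(1 − 0.877×1.678/(0.392×35.6))]
= (1/1.678) ln[5.281 × 0.8945] = 0.5959 × ln(4.724) = 0.5959 × 1.553 = 0.9253 d.
L(t_c) = L₀ e^(−k_d t_c) = 35.6 × 0.6958 = 24.77 mg/L, and at the critical point k_2 D_c = k_d L, so D_c = (0.392/2.07) × 24.77 = 4.691 mg/L.
Minimum DO = C_s − D_c = 8.05 − 4.691 = 3.359 mg/L.

t_c ≈ 0.925 d; D_c ≈ 4.69 mg/L; min DO ≈ 3.36 mg/L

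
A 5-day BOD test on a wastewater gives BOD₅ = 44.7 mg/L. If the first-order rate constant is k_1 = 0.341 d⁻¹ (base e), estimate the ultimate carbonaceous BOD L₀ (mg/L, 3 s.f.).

L₀ ≈ 54.6 mg/L

BOD₅ = L₀(1 − e^(−5k_1)) ⇒ L₀ = BOD₅ / (1 − e^(−5×0.341))
= 44.7 / (1 − 0.1818) = 44.7 / 0.8182 = 54.63 mg/L.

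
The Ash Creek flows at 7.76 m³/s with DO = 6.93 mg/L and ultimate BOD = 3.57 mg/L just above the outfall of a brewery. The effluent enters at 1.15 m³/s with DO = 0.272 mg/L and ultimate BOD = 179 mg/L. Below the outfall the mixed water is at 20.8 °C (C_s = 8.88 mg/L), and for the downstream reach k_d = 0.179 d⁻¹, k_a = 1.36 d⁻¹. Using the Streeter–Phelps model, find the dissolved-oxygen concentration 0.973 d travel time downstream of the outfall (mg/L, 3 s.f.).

DO ≈ 5.85 mg/L

Mixed DO = (7.76×6.93 + 1.15×0.272)/(7.76+1.15) = 54.09/8.910 = 6.071 mg/L.
Mixed L₀ = (7.76×3.57 + 1.15×179)/(8.910) = 233.6/8.910 = 26.21 mg/L.
Initial deficit D₀ = C_s − DO₀ = 8.88 − 6.071 = 2.809 mg/L.
D(0.973) = [0.179×26.21/(1.36−0.179)](e^(−0.179×0.973) − e^(−1.36×0.973)) + 2.809 e^(−1.36×0.973)
= 3.973 × (0.8402 − 0.2663) + 2.809 × 0.2663 = 3.028 mg/L.
DO = 8.88 − 3.028 = 5.852 mg/L.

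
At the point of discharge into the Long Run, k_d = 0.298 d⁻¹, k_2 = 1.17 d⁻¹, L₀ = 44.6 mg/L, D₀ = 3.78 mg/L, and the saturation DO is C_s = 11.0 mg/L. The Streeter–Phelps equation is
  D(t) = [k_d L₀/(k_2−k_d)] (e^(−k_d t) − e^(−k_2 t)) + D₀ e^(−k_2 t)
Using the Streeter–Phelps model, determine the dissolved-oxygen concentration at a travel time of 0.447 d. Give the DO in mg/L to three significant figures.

DO ≈ 4.45 mg/L

k_d L₀/(k_2−k_d) = 0.298×44.6/(1.17−0.298) = 13.29/0.8720 = 15.24 mg/L.
e^(−k_d t) = e^(−0.298×0.4470) = 0.8753; e^(−k_2 t) = e^(−1.17×0.4470) = 0.5927.
D = 15.24 × (0.8753 − 0.5927) + 3.78 × 0.5927 = 4.306 + 2.241 = 6.547 mg/L.
DO = C_s − D = 11.0 − 6.547 = 4.453 mg/L.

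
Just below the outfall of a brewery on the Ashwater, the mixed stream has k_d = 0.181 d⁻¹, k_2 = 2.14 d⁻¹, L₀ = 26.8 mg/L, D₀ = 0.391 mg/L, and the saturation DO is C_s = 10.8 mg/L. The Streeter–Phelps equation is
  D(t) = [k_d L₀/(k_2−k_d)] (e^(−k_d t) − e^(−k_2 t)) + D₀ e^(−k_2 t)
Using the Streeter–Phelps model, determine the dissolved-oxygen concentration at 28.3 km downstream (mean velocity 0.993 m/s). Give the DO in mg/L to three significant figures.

Travel time t = x/v = 28.3 km / (0.993 m/s) = 28300 m / 0.993 m/s = 28500 s = 0.3299 d.
k_d L₀/(k_2−k_d) = 0.181×26.8/(2.14−0.181) = 4.851/1.959 = 2.476 mg/L.
e^(−k_d t) = e^(−0.181×0.3299) = 0.9420; e^(−k_2 t) = e^(−2.14×0.3299) = 0.4937.
D = 2.476 × (0.9420 − 0.4937) + 0.391 × 0.4937 = 1.110 + 0.1930 = 1.303 mg/L.
DO = C_s − D = 10.8 − 1.303 = 9.497 mg/L.

DO ≈ 9.50 mg/L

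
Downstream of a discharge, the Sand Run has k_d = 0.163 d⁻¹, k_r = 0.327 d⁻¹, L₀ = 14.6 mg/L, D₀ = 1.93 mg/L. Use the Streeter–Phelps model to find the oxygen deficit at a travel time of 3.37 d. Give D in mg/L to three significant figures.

k_d L₀/(k_r−k_d) = 0.163×14.6/(0.327−0.163) = 2.380/0.1640 = 14.51 mg/L.
e^(−k_d t) = e^(−0.163×3.370) = 0.5773; e^(−k_r t) = e^(−0.327×3.370) = 0.3322.
D = 14.51 × (0.5773 − 0.3322) + 1.93 × 0.3322 = 3.557 + 0.6412 = 4.198 mg/L.

D ≈ 4.20 mg/L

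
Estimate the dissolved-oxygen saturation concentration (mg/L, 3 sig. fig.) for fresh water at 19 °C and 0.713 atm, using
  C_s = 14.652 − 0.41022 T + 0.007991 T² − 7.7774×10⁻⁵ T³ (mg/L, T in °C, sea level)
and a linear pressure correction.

At sea level: C_s = 14.652 − 0.41022×19 + 0.007991×19² − 7.7774×10⁻⁵×19³ = 9.209 mg/L.
Pressure correction: C_s' = 9.209 × 0.713 = 6.566 mg/L.

C_s ≈ 6.57 mg/L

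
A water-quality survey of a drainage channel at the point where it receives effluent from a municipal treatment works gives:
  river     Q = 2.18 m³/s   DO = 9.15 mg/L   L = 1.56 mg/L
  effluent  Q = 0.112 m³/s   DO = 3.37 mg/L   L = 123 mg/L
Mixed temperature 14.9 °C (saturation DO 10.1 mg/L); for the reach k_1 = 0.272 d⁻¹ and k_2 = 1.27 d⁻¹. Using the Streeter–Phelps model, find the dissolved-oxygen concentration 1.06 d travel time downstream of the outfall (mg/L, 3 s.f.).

Mixed DO = (2.18×9.15 + 0.112×3.37)/(2.18+0.112) = 20.32/2.292 = 8.868 mg/L.
Mixed L₀ = (2.18×1.56 + 0.112×123)/(2.292) = 17.18/2.292 = 7.494 mg/L.
Initial deficit D₀ = C_s − DO₀ = 10.1 − 8.868 = 1.232 mg/L.
D(1.06) = [0.272×7.494/(1.27−0.272)](e^(−0.272×1.06) − e^(−1.27×1.06)) + 1.232 e^(−1.27×1.06)
= 2.043 × (0.7495 − 0.2602) + 1.232 × 0.2602 = 1.320 mg/L.
DO = 10.1 − 1.320 = 8.780 mg/L.

DO ≈ 8.78 mg/L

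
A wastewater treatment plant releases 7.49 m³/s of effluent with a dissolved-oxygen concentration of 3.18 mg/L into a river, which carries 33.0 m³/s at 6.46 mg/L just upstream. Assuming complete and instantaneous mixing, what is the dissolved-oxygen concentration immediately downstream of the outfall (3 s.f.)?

5.85 mg/L

Flow-weighted mixing: C = (Q_r C_r + Q_w C_w)/(Q_r + Q_w)
= (33.0×6.46 + 7.49×3.18)/(33.0 + 7.49) = 237.0/40.49 = 5.853 mg/L.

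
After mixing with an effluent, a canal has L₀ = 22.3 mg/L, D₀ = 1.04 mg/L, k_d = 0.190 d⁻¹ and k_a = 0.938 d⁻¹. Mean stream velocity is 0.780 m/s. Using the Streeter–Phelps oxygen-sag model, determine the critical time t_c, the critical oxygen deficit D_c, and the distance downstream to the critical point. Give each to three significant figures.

At the critical point dD/dt = 0, so k_d L₀ e^(−k_d t) = k_a D. Substituting D(t) from the Streeter–Phelps equation and solving for t gives
t_c = ln[(k_a/k_d)(1 − D₀(k_a−k_d)/(k_d L₀))] / (k_a−k_d).
Here k_a−k_d = 0.7480 d⁻¹ and 1 − D₀(k_a−k_d)/(k_d L₀) = 1 − 1.04×0.7480/(0.190×22.3) = 0.8164, so
t_c = ln(4.937 × 0.8164) / 0.7480 = 1.394 / 0.7480 = 1.863 d.
L(t_c) = L₀ e^(−k_d t_c) = 22.3 × 0.7018 = 15.65 mg/L, and at the critical point k_a D_c = k_d L, so D_c = (0.190/0.938) × 15.65 = 3.170 mg/L.
x_c = v t_c = 0.780 m/s × 1.863 d × 86400 s/d = 125600 m ≈ 126 km.

t_c ≈ 1.86 d; D_c ≈ 3.17 mg/L; x_c ≈ 126 km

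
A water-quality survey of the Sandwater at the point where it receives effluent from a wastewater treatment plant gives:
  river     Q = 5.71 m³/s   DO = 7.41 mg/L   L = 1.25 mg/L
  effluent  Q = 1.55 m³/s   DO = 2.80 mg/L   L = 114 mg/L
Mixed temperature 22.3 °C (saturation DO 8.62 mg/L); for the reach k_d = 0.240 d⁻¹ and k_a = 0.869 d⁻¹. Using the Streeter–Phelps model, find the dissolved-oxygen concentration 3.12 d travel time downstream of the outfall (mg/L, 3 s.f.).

Mixed DO = (5.71×7.41 + 1.55×2.80)/(5.71+1.55) = 46.65/7.260 = 6.426 mg/L.
Mixed L₀ = (5.71×1.25 + 1.55×114)/(7.260) = 183.8/7.260 = 25.32 mg/L.
Initial deficit D₀ = C_s − DO₀ = 8.62 − 6.426 = 2.194 mg/L.
D(3.12) = [0.240×25.32/(0.869−0.240)](e^(−0.240×3.12) − e^(−0.869×3.12)) + 2.194 e^(−0.869×3.12)
= 9.662 × (0.4729 − 0.06645) + 2.194 × 0.06645 = 4.073 mg/L.
DO = 8.62 − 4.073 = 4.547 mg/L.

DO ≈ 4.55 mg/L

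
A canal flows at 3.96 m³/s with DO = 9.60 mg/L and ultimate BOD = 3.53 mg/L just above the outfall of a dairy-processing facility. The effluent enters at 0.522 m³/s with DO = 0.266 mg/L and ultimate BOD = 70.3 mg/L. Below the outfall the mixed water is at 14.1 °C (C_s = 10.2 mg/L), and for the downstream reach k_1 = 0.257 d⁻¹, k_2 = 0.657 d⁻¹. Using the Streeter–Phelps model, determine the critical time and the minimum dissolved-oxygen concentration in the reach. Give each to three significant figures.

Mixed DO = (3.96×9.60 + 0.522×0.266)/(3.96+0.522) = 38.15/4.482 = 8.513 mg/L.
Mixed L₀ = (3.96×3.53 + 0.522×70.3)/(4.482) = 50.68/4.482 = 11.31 mg/L.
Initial deficit D₀ = C_s − DO₀ = 10.2 − 8.513 = 1.687 mg/L.
t_c = (1/0.4000) ln[(0.657/0.257)(1 − 1.687×0.4000/(0.257×11.31))] = 2.500 × ln(1.963) = 1.686 d.
D_c = (0.257/0.657) × 11.31 × e^(−0.257×1.686) = 0.3912 × 11.31 × 0.6484 = 2.868 mg/L.
Minimum DO = 10.2 − 2.868 = 7.332 mg/L.

t_c ≈ 1.69 d; minimum DO ≈ 7.33 mg/L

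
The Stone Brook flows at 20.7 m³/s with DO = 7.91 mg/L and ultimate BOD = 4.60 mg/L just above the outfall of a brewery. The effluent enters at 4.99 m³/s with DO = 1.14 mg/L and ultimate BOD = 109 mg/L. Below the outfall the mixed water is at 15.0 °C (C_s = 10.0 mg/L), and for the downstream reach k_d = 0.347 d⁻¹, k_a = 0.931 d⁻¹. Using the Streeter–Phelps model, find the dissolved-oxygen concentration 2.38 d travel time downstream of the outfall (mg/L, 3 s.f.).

Mixed DO = (20.7×7.91 + 4.99×1.14)/(20.7+4.99) = 169.4/25.69 = 6.595 mg/L.
Mixed L₀ = (20.7×4.60 + 4.99×109)/(25.69) = 639.1/25.69 = 24.88 mg/L.
Initial deficit D₀ = C_s − DO₀ = 10.0 − 6.595 = 3.405 mg/L.
D(2.38) = [0.347×24.88/(0.931−0.347)](e^(−0.347×2.38) − e^(−0.931×2.38)) + 3.405 e^(−0.931×2.38)
= 14.78 × (0.4379 − 0.1091) + 3.405 × 0.1091 = 5.232 mg/L.
DO = 10.0 − 5.232 = 4.768 mg/L.

DO ≈ 4.77 mg/L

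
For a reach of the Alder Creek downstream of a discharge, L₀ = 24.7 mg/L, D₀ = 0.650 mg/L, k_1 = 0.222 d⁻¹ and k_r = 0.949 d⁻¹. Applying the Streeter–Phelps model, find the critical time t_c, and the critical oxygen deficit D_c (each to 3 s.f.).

t_c ≈ 1.87 d; D_c ≈ 3.81 mg/L

With k_r/k_1 = 4.275 and 1 − D₀(k_r−k_1)/(k_1 L₀) = 0.9138,
t_c = ln(4.275 × 0.9138) / (0.949 − 0.222) = ln(3.906) / 0.7270 = 1.363/0.7270 = 1.874 d.
L(t_c) = L₀ e^(−k_1 t_c) = 24.7 × 0.6596 = 16.29 mg/L, and at the critical point k_r D_c = k_1 L, so D_c = (0.222/0.949) × 16.29 = 3.811 mg/L.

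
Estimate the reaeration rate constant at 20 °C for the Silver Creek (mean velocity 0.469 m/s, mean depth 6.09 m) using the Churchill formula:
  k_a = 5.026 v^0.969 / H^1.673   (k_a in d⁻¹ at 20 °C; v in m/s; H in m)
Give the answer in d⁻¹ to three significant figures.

k_a ≈ 0.117 d⁻¹

k_a = 5.026 × 0.469^0.969 / 6.09^1.673 = 5.026 × 0.4801 / 20.54 = 0.1175 d⁻¹.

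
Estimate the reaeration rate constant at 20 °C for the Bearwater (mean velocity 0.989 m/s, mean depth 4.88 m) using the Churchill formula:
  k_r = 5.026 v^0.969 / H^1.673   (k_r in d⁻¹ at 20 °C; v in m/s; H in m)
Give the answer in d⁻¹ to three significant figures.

k_r ≈ 0.351 d⁻¹

k_r = 5.026 × 0.989^0.969 / 4.88^1.673 = 5.026 × 0.9893 / 14.18 = 0.3506 d⁻¹.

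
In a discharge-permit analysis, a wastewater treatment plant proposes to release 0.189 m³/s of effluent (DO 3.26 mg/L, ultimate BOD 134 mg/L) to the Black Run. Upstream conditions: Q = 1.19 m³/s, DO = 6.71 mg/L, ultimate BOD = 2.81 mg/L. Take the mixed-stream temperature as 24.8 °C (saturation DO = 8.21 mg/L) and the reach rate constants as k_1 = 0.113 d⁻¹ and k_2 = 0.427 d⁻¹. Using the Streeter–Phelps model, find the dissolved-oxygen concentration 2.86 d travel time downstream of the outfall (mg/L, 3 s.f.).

DO ≈ 4.42 mg/L

Mixed DO = (1.19×6.71 + 0.189×3.26)/(1.19+0.189) = 8.601/1.379 = 6.237 mg/L.
Mixed L₀ = (1.19×2.81 + 0.189×134)/(1.379) = 28.67/1.379 = 20.79 mg/L.
Initial deficit D₀ = C_s − DO₀ = 8.21 − 6.237 = 1.973 mg/L.
D(2.86) = [0.113×20.79/(0.427−0.113)](e^(−0.113×2.86) − e^(−0.427×2.86)) + 1.973 e^(−0.427×2.86)
= 7.482 × (0.7238 − 0.2949) + 1.973 × 0.2949 = 3.791 mg/L.
DO = 8.21 − 3.791 = 4.419 mg/L.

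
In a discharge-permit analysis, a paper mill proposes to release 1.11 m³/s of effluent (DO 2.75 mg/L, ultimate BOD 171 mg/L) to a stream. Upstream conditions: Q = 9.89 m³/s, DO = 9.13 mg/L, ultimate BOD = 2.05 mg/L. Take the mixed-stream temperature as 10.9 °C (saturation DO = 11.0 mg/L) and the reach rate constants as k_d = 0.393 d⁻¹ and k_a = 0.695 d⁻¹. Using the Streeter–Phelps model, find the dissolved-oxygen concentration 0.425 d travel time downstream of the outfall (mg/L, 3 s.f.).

Mixed DO = (9.89×9.13 + 1.11×2.75)/(9.89+1.11) = 93.35/11.00 = 8.486 mg/L.
Mixed L₀ = (9.89×2.05 + 1.11×171)/(11.00) = 210.1/11.00 = 19.10 mg/L.
Initial deficit D₀ = C_s − DO₀ = 11.0 − 8.486 = 2.514 mg/L.
D(0.425) = [0.393×19.10/(0.695−0.393)](e^(−0.393×0.425) − e^(−0.695×0.425)) + 2.514 e^(−0.695×0.425)
= 24.85 × (0.8462 − 0.7443) + 2.514 × 0.7443 = 4.404 mg/L.
DO = 11.0 − 4.404 = 6.596 mg/L.

DO ≈ 6.60 mg/L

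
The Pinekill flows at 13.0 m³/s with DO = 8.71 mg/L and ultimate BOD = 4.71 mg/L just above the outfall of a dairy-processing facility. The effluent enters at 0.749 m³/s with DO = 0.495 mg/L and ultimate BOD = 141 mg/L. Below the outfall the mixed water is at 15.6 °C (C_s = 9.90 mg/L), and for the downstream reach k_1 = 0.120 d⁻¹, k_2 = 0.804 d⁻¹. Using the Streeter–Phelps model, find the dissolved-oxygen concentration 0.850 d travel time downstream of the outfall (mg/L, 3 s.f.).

Mixed DO = (13.0×8.71 + 0.749×0.495)/(13.0+0.749) = 113.6/13.75 = 8.262 mg/L.
Mixed L₀ = (13.0×4.71 + 0.749×141)/(13.75) = 166.8/13.75 = 12.13 mg/L.
Initial deficit D₀ = C_s − DO₀ = 9.90 − 8.262 = 1.638 mg/L.
D(0.850) = [0.120×12.13/(0.804−0.120)](e^(−0.120×0.850) − e^(−0.804×0.850)) + 1.638 e^(−0.804×0.850)
= 2.129 × (0.9030 − 0.5049) + 1.638 × 0.5049 = 1.674 mg/L.
DO = 9.90 − 1.674 = 8.226 mg/L.

DO ≈ 8.23 mg/L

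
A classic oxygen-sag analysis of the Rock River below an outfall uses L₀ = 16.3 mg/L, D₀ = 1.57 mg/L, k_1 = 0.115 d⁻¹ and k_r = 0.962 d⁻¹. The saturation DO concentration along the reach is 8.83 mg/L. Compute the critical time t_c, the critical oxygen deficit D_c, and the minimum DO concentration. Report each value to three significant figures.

t_c ≈ 1.05 d; D_c ≈ 1.73 mg/L; min DO ≈ 7.10 mg/L

At the critical point dD/dt = 0, so k_1 L₀ e^(−k_1 t) = k_r D. Substituting D(t) from the Streeter–Phelps equation and solving for t gives
t_c = ln[(k_r/k_1)(1 − D₀(k_r−k_1)/(k_1 L₀))] / (k_r−k_1).
Here k_r−k_1 = 0.8470 d⁻¹ and 1 − D₀(k_r−k_1)/(k_1 L₀) = 1 − 1.57×0.8470/(0.115×16.3) = 0.2906, so
t_c = ln(8.365 × 0.2906) / 0.8470 = 0.8882 / 0.8470 = 1.049 d.
L(t_c) = L₀ e^(−k_1 t_c) = 16.3 × 0.8864 = 14.45 mg/L, and at the critical point k_r D_c = k_1 L, so D_c = (0.115/0.962) × 14.45 = 1.727 mg/L.
Minimum DO = C_s − D_c = 8.83 − 1.727 = 7.103 mg/L.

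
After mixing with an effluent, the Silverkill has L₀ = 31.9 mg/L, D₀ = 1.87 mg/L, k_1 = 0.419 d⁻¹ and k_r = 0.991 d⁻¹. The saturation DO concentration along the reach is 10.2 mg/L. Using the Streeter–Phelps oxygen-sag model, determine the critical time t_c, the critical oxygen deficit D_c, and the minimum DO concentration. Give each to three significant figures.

t_c ≈ 1.36 d; D_c ≈ 7.63 mg/L; min DO ≈ 2.57 mg/L

t_c = [1/(k_r−k_1)] ln[(k_r/k_1)(1 − D₀(k_r−k_1)/(k_1 L₀))]
= [1/(0.991−0.419)] ln[(0.991/0.419)(1 − 1.87×0.5720/(0.419×31.9))]
= (1/0.5720) ln[2.365 × 0.9200] = 1.748 × ln(2.176) = 1.748 × 0.7774 = 1.359 d.
L(t_c) = L₀ e^(−k_1 t_c) = 31.9 × 0.5658 = 18.05 mg/L, and at the critical point k_r D_c = k_1 L, so D_c = (0.419/0.991) × 18.05 = 7.631 mg/L.
Minimum DO = C_s − D_c = 10.2 − 7.631 = 2.569 mg/L.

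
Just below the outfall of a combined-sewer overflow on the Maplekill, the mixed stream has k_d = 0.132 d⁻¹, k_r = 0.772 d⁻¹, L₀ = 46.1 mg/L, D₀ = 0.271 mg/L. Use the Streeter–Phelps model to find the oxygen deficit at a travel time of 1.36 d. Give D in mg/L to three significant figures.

k_d L₀/(k_r−k_d) = 0.132×46.1/(0.772−0.132) = 6.085/0.6400 = 9.508 mg/L.
e^(−k_d t) = e^(−0.132×1.360) = 0.8357; e^(−k_r t) = e^(−0.772×1.360) = 0.3500.
D = 9.508 × (0.8357 − 0.3500) + 0.271 × 0.3500 = 4.618 + 0.09484 = 4.713 mg/L.

D ≈ 4.71 mg/L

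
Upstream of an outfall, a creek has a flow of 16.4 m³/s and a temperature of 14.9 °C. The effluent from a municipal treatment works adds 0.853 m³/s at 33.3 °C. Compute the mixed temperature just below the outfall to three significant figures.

15.8 °C

Flow-weighted mixing: C = (Q_r C_r + Q_w C_w)/(Q_r + Q_w)
= (16.4×14.9 + 0.853×33.3)/(16.4 + 0.853) = 272.8/17.25 = 15.81 °C.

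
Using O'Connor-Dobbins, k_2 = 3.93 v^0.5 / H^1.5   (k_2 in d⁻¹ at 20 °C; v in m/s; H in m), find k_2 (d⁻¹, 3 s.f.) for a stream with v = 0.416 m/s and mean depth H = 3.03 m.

k_2 = 3.93 × 0.416^0.5 / 3.03^1.5 = 3.93 × 0.6450 / 5.274 = 0.4806 d⁻¹.

k_2 ≈ 0.481 d⁻¹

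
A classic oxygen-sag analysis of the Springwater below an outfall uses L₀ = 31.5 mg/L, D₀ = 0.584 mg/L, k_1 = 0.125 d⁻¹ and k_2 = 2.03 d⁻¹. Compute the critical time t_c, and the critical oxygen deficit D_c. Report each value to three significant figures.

t_c ≈ 1.29 d; D_c ≈ 1.65 mg/L

With k_2/k_1 = 16.24 and 1 − D₀(k_2−k_1)/(k_1 L₀) = 0.7175,
t_c = ln(16.24 × 0.7175) / (2.03 − 0.125) = ln(11.65) / 1.905 = 2.455/1.905 = 1.289 d.
L(t_c) = L₀ e^(−k_1 t_c) = 31.5 × 0.8512 = 26.81 mg/L, and at the critical point k_2 D_c = k_1 L, so D_c = (0.125/2.03) × 26.81 = 1.651 mg/L.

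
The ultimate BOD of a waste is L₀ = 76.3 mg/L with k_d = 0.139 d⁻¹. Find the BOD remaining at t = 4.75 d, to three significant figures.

L ≈ 39.4 mg/L

L_t = L₀ e^(−k_d t) = 76.3 × e^(−0.139×4.75) = 76.3 × 0.5167 = 39.43 mg/L.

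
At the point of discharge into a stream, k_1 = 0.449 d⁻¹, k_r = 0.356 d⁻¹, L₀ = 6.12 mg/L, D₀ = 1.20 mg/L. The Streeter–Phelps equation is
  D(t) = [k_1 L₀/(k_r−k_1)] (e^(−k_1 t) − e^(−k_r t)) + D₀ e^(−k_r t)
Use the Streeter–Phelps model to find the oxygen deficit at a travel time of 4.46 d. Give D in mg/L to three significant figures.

k_1 L₀/(k_r−k_1) = 0.449×6.12/(0.356−0.449) = 2.748/-0.09300 = -29.55 mg/L.
e^(−k_1 t) = e^(−0.449×4.460) = 0.1350; e^(−k_r t) = e^(−0.356×4.460) = 0.2044.
D = -29.55 × (0.1350 − 0.2044) + 1.20 × 0.2044 = 2.050 + 0.2453 = 2.296 mg/L.

D ≈ 2.30 mg/L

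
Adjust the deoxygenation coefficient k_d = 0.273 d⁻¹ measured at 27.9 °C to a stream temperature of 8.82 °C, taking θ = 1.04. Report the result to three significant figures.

k_d(T₂) = k_d(T₁) · θ^(T₂−T₁) = 0.273 × 1.04^(8.82−27.9)
= 0.273 × 1.04^-19.1 = 0.273 × 0.4732 = 0.1292 d⁻¹.

k_d ≈ 0.129 d⁻¹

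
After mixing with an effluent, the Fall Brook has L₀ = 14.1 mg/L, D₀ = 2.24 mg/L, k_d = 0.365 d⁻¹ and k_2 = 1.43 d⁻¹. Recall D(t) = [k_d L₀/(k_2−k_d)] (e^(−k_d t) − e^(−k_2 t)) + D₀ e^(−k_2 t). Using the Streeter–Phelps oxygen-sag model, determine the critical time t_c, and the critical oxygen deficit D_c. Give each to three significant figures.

With k_2/k_d = 3.918 and 1 − D₀(k_2−k_d)/(k_d L₀) = 0.5365,
t_c = ln(3.918 × 0.5365) / (1.43 − 0.365) = ln(2.102) / 1.065 = 0.7428/1.065 = 0.6974 d.
L(t_c) = L₀ e^(−k_d t_c) = 14.1 × 0.7753 = 10.93 mg/L, and at the critical point k_2 D_c = k_d L, so D_c = (0.365/1.43) × 10.93 = 2.790 mg/L.

t_c ≈ 0.697 d; D_c ≈ 2.79 mg/L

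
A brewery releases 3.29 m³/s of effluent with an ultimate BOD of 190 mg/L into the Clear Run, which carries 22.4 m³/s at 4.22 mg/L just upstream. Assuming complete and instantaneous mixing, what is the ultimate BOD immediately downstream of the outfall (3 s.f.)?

28.0 mg/L

Flow-weighted mixing: C = (Q_r C_r + Q_w C_w)/(Q_r + Q_w)
= (22.4×4.22 + 3.29×190)/(22.4 + 3.29) = 719.6/25.69 = 28.01 mg/L.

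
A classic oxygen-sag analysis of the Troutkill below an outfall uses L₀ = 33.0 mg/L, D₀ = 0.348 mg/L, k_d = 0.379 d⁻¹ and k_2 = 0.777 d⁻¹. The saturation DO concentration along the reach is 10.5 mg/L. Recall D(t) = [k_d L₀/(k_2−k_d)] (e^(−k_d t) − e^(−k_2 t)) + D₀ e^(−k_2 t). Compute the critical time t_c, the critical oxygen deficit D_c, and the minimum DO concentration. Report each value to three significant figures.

t_c = [1/(k_2−k_d)] ln[(k_2/k_d)(1 − D₀(k_2−k_d)/(k_d L₀))]
= [1/(0.777−0.379)] ln[(0.777/0.379)(1 − 0.348×0.3980/(0.379×33.0))]
= (1/0.3980) ln[2.050 × 0.9889] = 2.513 × ln(2.027) = 2.513 × 0.7068 = 1.776 d.
L(t_c) = L₀ e^(−k_d t_c) = 33.0 × 0.5102 = 16.84 mg/L, and at the critical point k_2 D_c = k_d L, so D_c = (0.379/0.777) × 16.84 = 8.212 mg/L.
Minimum DO = C_s − D_c = 10.5 − 8.212 = 2.288 mg/L.

t_c ≈ 1.78 d; D_c ≈ 8.21 mg/L; min DO ≈ 2.29 mg/L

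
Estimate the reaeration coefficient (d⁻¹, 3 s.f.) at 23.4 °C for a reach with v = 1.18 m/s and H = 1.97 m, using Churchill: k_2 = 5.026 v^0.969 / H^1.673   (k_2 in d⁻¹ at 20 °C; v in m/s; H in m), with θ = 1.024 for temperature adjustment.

k_2(20) = 5.026 × 1.18^0.969 / 1.97^1.673 = 5.026 × 1.174 / 3.109 = 1.898 d⁻¹.
k_2(23.4) = 1.898 × 1.024^(23.4−20) = 1.898 × 1.084 = 2.057 d⁻¹.

k_2 ≈ 2.06 d⁻¹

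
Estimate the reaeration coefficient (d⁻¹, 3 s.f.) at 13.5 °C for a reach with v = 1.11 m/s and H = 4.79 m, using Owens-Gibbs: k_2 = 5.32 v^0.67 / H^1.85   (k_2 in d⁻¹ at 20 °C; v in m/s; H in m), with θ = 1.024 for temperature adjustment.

k_2 ≈ 0.270 d⁻¹

k_2(20) = 5.32 × 1.11^0.67 / 4.79^1.85 = 5.32 × 1.072 / 18.14 = 0.3145 d⁻¹.
k_2(13.5) = 0.3145 × 1.024^(13.5−20) = 0.3145 × 0.8571 = 0.2696 d⁻¹.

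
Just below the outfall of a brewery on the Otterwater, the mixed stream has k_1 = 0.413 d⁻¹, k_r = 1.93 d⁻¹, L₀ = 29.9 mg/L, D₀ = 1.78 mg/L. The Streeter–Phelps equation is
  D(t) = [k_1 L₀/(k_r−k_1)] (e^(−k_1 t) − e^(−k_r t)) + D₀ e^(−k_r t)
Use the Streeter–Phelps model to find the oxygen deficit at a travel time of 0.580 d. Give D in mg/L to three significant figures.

D ≈ 4.33 mg/L

k_1 L₀/(k_r−k_1) = 0.413×29.9/(1.93−0.413) = 12.35/1.517 = 8.140 mg/L.
e^(−k_1 t) = e^(−0.413×0.5800) = 0.7870; e^(−k_r t) = e^(−1.93×0.5800) = 0.3265.
D = 8.140 × (0.7870 − 0.3265) + 1.78 × 0.3265 = 3.749 + 0.5811 = 4.330 mg/L.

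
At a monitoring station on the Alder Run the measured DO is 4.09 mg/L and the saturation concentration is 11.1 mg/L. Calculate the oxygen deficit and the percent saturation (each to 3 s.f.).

D = C_s − C = 11.1 − 4.09 = 7.01 mg/L.
% saturation = 4.09/11.1 × 100 = 36.8 %.

D ≈ 7.01 mg/L; 36.8 % saturation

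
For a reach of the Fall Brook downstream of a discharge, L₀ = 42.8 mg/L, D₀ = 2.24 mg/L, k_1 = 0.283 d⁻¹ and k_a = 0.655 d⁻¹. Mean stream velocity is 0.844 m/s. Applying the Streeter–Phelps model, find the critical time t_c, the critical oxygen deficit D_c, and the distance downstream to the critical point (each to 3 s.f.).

With k_a/k_1 = 2.314 and 1 − D₀(k_a−k_1)/(k_1 L₀) = 0.9312,
t_c = ln(2.314 × 0.9312) / (0.655 − 0.283) = ln(2.155) / 0.3720 = 0.7679/0.3720 = 2.064 d.
D_c = (k_1/k_a) L₀ e^(−k_1 t_c) = (0.283/0.655) × 42.8 × e^(−0.283×2.064) = 0.4321 × 42.8 × 0.5576 = 10.31 mg/L.
x_c = v t_c = 0.844 m/s × 2.064 d × 86400 s/d = 150500 m ≈ 151 km.

t_c ≈ 2.06 d; D_c ≈ 10.3 mg/L; x_c ≈ 151 km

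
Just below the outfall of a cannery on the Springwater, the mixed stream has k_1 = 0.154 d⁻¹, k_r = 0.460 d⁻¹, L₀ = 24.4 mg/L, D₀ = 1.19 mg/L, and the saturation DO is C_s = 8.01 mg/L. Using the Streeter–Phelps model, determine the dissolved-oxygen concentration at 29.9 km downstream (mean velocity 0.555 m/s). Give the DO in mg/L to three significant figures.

DO ≈ 5.18 mg/L

Travel time t = x/v = 29.9 km / (0.555 m/s) = 29900 m / 0.555 m/s = 53870 s = 0.6235 d.
k_1 L₀/(k_r−k_1) = 0.154×24.4/(0.460−0.154) = 3.758/0.3060 = 12.28 mg/L.
e^(−k_1 t) = e^(−0.154×0.6235) = 0.9084; e^(−k_r t) = e^(−0.460×0.6235) = 0.7506.
D = 12.28 × (0.9084 − 0.7506) + 1.19 × 0.7506 = 1.938 + 0.8933 = 2.831 mg/L.
DO = C_s − D = 8.01 − 2.831 = 5.179 mg/L.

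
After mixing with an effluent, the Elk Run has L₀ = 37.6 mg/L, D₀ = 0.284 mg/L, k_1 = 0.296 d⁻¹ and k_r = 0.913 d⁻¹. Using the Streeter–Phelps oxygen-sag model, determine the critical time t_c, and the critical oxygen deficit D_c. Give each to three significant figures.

With k_r/k_1 = 3.084 and 1 − D₀(k_r−k_1)/(k_1 L₀) = 0.9843,
t_c = ln(3.084 × 0.9843) / (0.913 − 0.296) = ln(3.036) / 0.6170 = 1.111/0.6170 = 1.800 d.
D_c = (k_1/k_r) L₀ e^(−k_1 t_c) = (0.296/0.913) × 37.6 × e^(−0.296×1.800) = 0.3242 × 37.6 × 0.5870 = 7.155 mg/L.

t_c ≈ 1.80 d; D_c ≈ 7.16 mg/L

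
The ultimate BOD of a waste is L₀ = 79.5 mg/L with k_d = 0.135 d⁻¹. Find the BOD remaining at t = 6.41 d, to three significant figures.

L ≈ 33.5 mg/L

L_t = L₀ e^(−k_d t) = 79.5 × e^(−0.135×6.41) = 79.5 × 0.4209 = 33.46 mg/L.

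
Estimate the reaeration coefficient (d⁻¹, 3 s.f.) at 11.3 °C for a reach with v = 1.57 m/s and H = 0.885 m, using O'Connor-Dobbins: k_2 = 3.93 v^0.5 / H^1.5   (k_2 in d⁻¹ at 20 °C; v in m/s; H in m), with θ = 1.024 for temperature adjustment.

k_2 ≈ 4.81 d⁻¹

k_2(20) = 3.93 × 1.57^0.5 / 0.885^1.5 = 3.93 × 1.253 / 0.8326 = 5.915 d⁻¹.
k_2(11.3) = 5.915 × 1.024^(11.3−20) = 5.915 × 0.8136 = 4.812 d⁻¹.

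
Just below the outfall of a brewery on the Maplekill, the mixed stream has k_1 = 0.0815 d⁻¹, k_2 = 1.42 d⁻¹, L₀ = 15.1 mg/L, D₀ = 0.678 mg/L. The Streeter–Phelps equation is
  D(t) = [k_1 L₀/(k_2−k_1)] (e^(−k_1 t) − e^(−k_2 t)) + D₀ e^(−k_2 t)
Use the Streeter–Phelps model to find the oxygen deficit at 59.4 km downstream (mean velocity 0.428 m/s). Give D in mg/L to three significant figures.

D ≈ 0.782 mg/L

Travel time t = x/v = 59.4 km / (0.428 m/s) = 59400 m / 0.428 m/s = 138800 s = 1.606 d.
k_1 L₀/(k_2−k_1) = 0.0815×15.1/(1.42−0.0815) = 1.231/1.339 = 0.9194 mg/L.
e^(−k_1 t) = e^(−0.0815×1.606) = 0.8773; e^(−k_2 t) = e^(−1.42×1.606) = 0.1022.
D = 0.9194 × (0.8773 − 0.1022) + 0.678 × 0.1022 = 0.7127 + 0.06928 = 0.7819 mg/L.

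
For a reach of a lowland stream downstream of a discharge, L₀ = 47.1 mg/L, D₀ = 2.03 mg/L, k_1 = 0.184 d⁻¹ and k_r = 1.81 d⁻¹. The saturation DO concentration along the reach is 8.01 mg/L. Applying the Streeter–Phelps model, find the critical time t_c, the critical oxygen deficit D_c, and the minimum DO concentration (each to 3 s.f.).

t_c ≈ 1.11 d; D_c ≈ 3.90 mg/L; min DO ≈ 4.11 mg/L

At the critical point dD/dt = 0, so k_1 L₀ e^(−k_1 t) = k_r D. Substituting D(t) from the Streeter–Phelps equation and solving for t gives
t_c = ln[(k_r/k_1)(1 − D₀(k_r−k_1)/(k_1 L₀))] / (k_r−k_1).
Here k_r−k_1 = 1.626 d⁻¹ and 1 − D₀(k_r−k_1)/(k_1 L₀) = 1 − 2.03×1.626/(0.184×47.1) = 0.6191, so
t_c = ln(9.837 × 0.6191) / 1.626 = 1.807 / 1.626 = 1.111 d.
L(t_c) = L₀ e^(−k_1 t_c) = 47.1 × 0.8151 = 38.39 mg/L, and at the critical point k_r D_c = k_1 L, so D_c = (0.184/1.81) × 38.39 = 3.903 mg/L.
Minimum DO = C_s − D_c = 8.01 − 3.903 = 4.107 mg/L.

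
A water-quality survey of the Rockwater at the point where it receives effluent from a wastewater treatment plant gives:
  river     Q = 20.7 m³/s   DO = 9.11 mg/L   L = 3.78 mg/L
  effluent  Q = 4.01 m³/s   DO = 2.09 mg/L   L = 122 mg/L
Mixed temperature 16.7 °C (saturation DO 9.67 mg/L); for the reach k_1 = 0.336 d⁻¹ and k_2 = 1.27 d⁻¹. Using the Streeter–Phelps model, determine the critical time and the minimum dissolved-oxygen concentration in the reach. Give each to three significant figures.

Mixed DO = (20.7×9.11 + 4.01×2.09)/(20.7+4.01) = 197.0/24.71 = 7.971 mg/L.
Mixed L₀ = (20.7×3.78 + 4.01×122)/(24.71) = 567.5/24.71 = 22.97 mg/L.
Initial deficit D₀ = C_s − DO₀ = 9.67 − 7.971 = 1.699 mg/L.
t_c = (1/0.9340) ln[(1.27/0.336)(1 − 1.699×0.9340/(0.336×22.97))] = 1.071 × ln(3.002) = 1.177 d.
D_c = (0.336/1.27) × 22.97 × e^(−0.336×1.177) = 0.2646 × 22.97 × 0.6733 = 4.091 mg/L.
Minimum DO = 9.67 − 4.091 = 5.579 mg/L.

t_c ≈ 1.18 d; minimum DO ≈ 5.58 mg/L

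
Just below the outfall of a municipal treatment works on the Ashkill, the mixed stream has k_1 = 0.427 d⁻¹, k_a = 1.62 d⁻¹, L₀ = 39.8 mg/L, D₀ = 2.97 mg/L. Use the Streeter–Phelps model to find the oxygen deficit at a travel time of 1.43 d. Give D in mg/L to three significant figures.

k_1 L₀/(k_a−k_1) = 0.427×39.8/(1.62−0.427) = 16.99/1.193 = 14.25 mg/L.
e^(−k_1 t) = e^(−0.427×1.430) = 0.5430; e^(−k_a t) = e^(−1.62×1.430) = 0.09861.
D = 14.25 × (0.5430 − 0.09861) + 2.97 × 0.09861 = 6.331 + 0.2929 = 6.624 mg/L.

D ≈ 6.62 mg/L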